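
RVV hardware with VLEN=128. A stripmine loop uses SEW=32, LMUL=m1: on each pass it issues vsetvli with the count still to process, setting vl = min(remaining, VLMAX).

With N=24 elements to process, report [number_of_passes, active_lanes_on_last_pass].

[iterations, last_vl] = [6, 4]

lanes per group: 128·1/32 = 4
iterations = ceil(24/4) = 6; final-pass vl = 4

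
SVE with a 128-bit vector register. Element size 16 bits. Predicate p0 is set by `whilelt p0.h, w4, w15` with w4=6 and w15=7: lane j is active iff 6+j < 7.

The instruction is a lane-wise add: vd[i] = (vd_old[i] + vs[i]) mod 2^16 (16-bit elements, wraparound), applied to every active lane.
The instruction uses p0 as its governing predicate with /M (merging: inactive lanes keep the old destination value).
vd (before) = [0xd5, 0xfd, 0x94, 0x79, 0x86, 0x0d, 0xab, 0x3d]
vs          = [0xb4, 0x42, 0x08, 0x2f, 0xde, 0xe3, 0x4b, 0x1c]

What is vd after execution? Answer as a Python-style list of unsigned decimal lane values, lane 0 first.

lane count: 128 div 16 = 8
active while 6+j < 7, i.e. j ∈ [0,1) capped at 8 ⇒ 1
vd[0] add(0xd5,0xb4) -> 0x189
vd[1] tail/keep -> 0xfd
vd[2] tail/keep -> 0x94
vd[3] tail/keep -> 0x79
vd[4] tail/keep -> 0x86
vd[5] tail/keep -> 0x0d
vd[6] tail/keep -> 0xab
vd[7] tail/keep -> 0x3d

vd = [393, 253, 148, 121, 134, 13, 171, 61]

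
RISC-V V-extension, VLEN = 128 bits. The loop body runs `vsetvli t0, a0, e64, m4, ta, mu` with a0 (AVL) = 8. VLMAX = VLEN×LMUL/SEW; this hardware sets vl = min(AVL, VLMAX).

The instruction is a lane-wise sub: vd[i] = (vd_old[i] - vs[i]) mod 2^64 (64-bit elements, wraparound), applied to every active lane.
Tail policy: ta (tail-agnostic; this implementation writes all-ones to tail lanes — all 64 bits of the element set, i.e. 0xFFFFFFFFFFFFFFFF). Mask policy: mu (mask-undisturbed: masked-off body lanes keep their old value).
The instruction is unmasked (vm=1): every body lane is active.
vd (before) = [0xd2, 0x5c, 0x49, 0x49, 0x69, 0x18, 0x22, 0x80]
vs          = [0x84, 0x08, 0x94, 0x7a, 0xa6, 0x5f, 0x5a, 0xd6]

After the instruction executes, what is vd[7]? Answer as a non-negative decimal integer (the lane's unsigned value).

vd[7] = 18446744073709551530

VLMAX = VLEN×LMUL/SEW = 128×4/64 = 8
vl = min(AVL, VLMAX) = min(8, 8) = 8
vd[0] sub(0xd2,0x84) -> 0x4e
vd[1] sub(0x5c,0x08) -> 0x54
vd[2] sub(0x49,0x94) -> 0xffffffffffffffb5
vd[3] sub(0x49,0x7a) -> 0xffffffffffffffcf
vd[4] sub(0x69,0xa6) -> 0xffffffffffffffc3
vd[5] sub(0x18,0x5f) -> 0xffffffffffffffb9
vd[6] sub(0x22,0x5a) -> 0xffffffffffffffc8
vd[7] sub(0x80,0xd6) -> 0xffffffffffffffaa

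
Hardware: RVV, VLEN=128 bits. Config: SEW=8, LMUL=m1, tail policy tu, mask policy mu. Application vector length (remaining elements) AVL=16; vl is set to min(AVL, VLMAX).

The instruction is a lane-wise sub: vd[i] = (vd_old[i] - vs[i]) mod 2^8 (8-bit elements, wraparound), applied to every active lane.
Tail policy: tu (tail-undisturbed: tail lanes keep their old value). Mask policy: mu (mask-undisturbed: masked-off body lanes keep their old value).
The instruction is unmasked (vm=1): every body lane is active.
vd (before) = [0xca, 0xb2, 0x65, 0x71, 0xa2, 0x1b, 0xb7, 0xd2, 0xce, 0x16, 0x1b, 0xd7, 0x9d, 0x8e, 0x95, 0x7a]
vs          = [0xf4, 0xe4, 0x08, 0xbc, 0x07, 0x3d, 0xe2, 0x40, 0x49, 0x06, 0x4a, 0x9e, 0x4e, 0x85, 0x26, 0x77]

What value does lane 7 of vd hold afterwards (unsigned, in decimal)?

VLMAX = (128 × 1) / 8 = 16 lanes
AVL=16 ≤ VLMAX=16, so vl = 16
  i=0: sub(0xca,0xf4) → 214
  i=1: sub(0xb2,0xe4) → 206
  i=2: sub(0x65,0x08) → 93
  i=3: sub(0x71,0xbc) → 181
  i=4: sub(0xa2,0x07) → 155
  i=5: sub(0x1b,0x3d) → 222
  i=6: sub(0xb7,0xe2) → 213
  i=7: sub(0xd2,0x40) → 146
  i=8: sub(0xce,0x49) → 133
  i=9: sub(0x16,0x06) → 16
  i=10: sub(0x1b,0x4a) → 209
  i=11: sub(0xd7,0x9e) → 57
  i=12: sub(0x9d,0x4e) → 79
  i=13: sub(0x8e,0x85) → 9
  i=14: sub(0x95,0x26) → 111
  i=15: sub(0x7a,0x77) → 3

vd[7] = 146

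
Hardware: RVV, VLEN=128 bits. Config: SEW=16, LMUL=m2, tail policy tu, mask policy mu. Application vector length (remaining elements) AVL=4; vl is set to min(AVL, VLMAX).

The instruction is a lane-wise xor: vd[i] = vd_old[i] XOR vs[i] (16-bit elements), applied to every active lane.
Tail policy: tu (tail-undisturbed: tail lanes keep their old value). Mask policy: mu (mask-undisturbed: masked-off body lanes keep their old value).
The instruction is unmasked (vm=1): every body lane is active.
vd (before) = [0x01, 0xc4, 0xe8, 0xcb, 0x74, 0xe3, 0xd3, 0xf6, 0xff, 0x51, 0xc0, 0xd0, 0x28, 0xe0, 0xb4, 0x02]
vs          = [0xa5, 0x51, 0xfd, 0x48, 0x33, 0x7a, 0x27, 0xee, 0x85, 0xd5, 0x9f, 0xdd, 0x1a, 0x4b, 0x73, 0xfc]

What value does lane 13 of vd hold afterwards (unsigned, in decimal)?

lanes per group: 128·2/16 = 16
vl = min(AVL, VLMAX) = min(4, 16) = 4
vd[0] xor(0x01,0xa5) -> 0xa4
vd[1] xor(0xc4,0x51) -> 0x95
vd[2] xor(0xe8,0xfd) -> 0x15
vd[3] xor(0xcb,0x48) -> 0x83
vd[4] tail/keep -> 0x74
vd[5] tail/keep -> 0xe3
vd[6] tail/keep -> 0xd3
vd[7] tail/keep -> 0xf6
vd[8] tail/keep -> 0xff
vd[9] tail/keep -> 0x51
vd[10] tail/keep -> 0xc0
vd[11] tail/keep -> 0xd0
vd[12] tail/keep -> 0x28
vd[13] tail/keep -> 0xe0
vd[14] tail/keep -> 0xb4
vd[15] tail/keep -> 0x02

vd[13] = 224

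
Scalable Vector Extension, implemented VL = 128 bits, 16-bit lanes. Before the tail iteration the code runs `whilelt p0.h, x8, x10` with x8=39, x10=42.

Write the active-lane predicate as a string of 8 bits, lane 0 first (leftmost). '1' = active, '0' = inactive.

128-bit reg / 16-bit elem → 8 lanes
p0[j] = (39+j < 42); true for j=0..2 → 3 lanes set
bits (lane 0 leftmost): 11100000

predicate = 11100000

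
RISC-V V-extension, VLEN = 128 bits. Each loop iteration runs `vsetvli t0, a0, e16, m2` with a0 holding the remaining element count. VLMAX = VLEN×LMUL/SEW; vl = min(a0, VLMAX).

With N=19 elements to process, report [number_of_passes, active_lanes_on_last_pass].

VLMAX = (128 × 2) / 16 = 16 lanes
19 elements at 16/iter → 2 passes, remainder 3 on the last

[iterations, last_vl] = [2, 3]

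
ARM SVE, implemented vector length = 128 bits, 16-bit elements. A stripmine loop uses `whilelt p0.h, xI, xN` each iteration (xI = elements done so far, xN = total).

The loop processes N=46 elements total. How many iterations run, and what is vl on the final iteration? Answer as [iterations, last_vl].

lane count: 128 div 16 = 8
46 elements at 8/iter → 6 passes, remainder 6 on the last

[iterations, last_vl] = [6, 6]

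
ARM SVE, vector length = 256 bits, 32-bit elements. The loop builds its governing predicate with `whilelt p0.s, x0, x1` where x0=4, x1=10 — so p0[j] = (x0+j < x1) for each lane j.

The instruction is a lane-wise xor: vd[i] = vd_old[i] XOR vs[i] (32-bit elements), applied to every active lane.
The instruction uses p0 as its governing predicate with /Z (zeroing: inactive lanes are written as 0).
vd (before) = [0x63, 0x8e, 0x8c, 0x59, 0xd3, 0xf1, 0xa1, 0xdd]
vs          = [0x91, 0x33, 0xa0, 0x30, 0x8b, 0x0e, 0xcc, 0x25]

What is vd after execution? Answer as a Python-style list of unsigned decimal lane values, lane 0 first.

register lanes = 256/32 = 8
p0[j] = (4+j < 10); true for j=0..5 → 6 lanes set
  i=0: xor(0x63,0x91) → 242
  i=1: xor(0x8e,0x33) → 189
  i=2: xor(0x8c,0xa0) → 44
  i=3: xor(0x59,0x30) → 105
  i=4: xor(0xd3,0x8b) → 88
  i=5: xor(0xf1,0x0e) → 255
  i=6: tail/zero → 0
  i=7: tail/zero → 0

vd = [242, 189, 44, 105, 88, 255, 0, 0]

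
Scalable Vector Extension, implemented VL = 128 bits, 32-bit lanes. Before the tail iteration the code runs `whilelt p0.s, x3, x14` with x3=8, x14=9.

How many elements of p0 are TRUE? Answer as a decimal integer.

lane count: 128 div 32 = 4
active while 8+j < 9, i.e. j ∈ [0,1) capped at 4 ⇒ 1

vl = 1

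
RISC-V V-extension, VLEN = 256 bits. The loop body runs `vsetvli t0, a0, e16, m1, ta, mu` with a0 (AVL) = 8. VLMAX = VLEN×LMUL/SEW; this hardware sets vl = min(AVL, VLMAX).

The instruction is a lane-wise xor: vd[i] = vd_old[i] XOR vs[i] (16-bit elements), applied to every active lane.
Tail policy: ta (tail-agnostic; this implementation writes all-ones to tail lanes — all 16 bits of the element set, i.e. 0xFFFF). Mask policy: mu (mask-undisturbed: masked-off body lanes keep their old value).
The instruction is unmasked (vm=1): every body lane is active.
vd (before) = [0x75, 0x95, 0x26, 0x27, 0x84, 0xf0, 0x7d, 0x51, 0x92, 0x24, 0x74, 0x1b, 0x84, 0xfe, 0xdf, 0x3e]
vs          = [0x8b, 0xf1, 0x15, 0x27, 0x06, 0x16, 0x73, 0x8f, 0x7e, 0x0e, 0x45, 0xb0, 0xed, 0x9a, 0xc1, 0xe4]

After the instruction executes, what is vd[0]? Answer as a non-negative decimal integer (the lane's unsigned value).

lanes per group: 256·1/16 = 16
vl = min(AVL, VLMAX) = min(8, 16) = 8
[0] xor(0x75,0x8b) = 0xfe
[1] xor(0x95,0xf1) = 0x64
[2] xor(0x26,0x15) = 0x33
[3] xor(0x27,0x27) = 0x00
[4] xor(0x84,0x06) = 0x82
[5] xor(0xf0,0x16) = 0xe6
[6] xor(0x7d,0x73) = 0x0e
[7] xor(0x51,0x8f) = 0xde
[8] tail/ones = 0xffff
[9] tail/ones = 0xffff
[10] tail/ones = 0xffff
[11] tail/ones = 0xffff
[12] tail/ones = 0xffff
[13] tail/ones = 0xffff
[14] tail/ones = 0xffff
[15] tail/ones = 0xffff

vd[0] = 254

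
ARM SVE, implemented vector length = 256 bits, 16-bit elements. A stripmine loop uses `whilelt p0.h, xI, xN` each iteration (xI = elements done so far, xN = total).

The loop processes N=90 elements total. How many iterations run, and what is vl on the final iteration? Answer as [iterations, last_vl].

lane count: 256 div 16 = 16
90 elements at 16/iter → 6 passes, remainder 10 on the last

[iterations, last_vl] = [6, 10]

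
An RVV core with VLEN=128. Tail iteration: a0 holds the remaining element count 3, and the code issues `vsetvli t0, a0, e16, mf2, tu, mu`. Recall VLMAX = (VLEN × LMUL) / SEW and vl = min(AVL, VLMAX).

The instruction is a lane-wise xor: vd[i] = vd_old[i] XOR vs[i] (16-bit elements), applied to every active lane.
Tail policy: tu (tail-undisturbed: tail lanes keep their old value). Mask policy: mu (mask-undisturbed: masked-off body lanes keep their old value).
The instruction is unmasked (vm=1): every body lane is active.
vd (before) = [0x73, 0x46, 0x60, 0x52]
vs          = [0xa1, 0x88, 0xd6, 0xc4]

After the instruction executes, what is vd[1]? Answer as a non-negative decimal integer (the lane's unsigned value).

vd[1] = 206

VLMAX = VLEN×LMUL/SEW = 128×1/2/16 = 4
AVL=3 ≤ VLMAX=4, so vl = 3
vd[0] xor(0x73,0xa1) -> 0xd2
vd[1] xor(0x46,0x88) -> 0xce
vd[2] xor(0x60,0xd6) -> 0xb6
vd[3] tail/keep -> 0x52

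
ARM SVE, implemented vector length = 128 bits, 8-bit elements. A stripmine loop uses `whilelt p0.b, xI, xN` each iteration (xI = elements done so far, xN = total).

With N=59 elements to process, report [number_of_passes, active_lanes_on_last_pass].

[iterations, last_vl] = [4, 11]

register lanes = 128/8 = 16
59 elements at 16/iter → 4 passes, remainder 11 on the last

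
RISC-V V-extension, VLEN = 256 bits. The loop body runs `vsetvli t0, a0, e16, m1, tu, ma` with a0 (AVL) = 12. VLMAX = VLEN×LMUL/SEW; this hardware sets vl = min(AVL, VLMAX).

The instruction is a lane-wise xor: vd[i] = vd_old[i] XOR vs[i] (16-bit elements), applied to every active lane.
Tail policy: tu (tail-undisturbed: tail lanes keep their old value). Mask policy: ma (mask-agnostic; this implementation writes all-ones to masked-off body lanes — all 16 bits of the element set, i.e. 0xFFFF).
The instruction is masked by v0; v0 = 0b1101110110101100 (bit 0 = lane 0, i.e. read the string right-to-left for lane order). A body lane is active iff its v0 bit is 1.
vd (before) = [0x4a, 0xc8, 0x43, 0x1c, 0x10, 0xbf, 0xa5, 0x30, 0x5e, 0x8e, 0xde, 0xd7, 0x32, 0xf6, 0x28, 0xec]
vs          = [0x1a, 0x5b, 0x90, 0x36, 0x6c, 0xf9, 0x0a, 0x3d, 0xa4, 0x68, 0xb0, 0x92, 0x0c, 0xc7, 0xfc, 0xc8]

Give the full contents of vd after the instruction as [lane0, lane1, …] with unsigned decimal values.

VLMAX = VLEN×LMUL/SEW = 256×1/16 = 16
AVL=12 ≤ VLMAX=16, so vl = 12
[0] mask-off/ones = 0xffff
[1] mask-off/ones = 0xffff
[2] xor(0x43,0x90) = 0xd3
[3] xor(0x1c,0x36) = 0x2a
[4] mask-off/ones = 0xffff
[5] xor(0xbf,0xf9) = 0x46
[6] mask-off/ones = 0xffff
[7] xor(0x30,0x3d) = 0x0d
[8] xor(0x5e,0xa4) = 0xfa
[9] mask-off/ones = 0xffff
[10] xor(0xde,0xb0) = 0x6e
[11] xor(0xd7,0x92) = 0x45
[12] tail/keep = 0x32
[13] tail/keep = 0xf6
[14] tail/keep = 0x28
[15] tail/keep = 0xec

vd = [65535, 65535, 211, 42, 65535, 70, 65535, 13, 250, 65535, 110, 69, 50, 246, 40, 236]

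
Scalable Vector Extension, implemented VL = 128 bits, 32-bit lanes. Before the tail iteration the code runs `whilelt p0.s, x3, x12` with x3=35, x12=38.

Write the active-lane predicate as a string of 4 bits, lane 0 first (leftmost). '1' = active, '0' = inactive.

lane count: 128 div 32 = 4
p0[j] = (35+j < 38); true for j=0..2 → 3 lanes set
bits (lane 0 leftmost): 1110

predicate = 1110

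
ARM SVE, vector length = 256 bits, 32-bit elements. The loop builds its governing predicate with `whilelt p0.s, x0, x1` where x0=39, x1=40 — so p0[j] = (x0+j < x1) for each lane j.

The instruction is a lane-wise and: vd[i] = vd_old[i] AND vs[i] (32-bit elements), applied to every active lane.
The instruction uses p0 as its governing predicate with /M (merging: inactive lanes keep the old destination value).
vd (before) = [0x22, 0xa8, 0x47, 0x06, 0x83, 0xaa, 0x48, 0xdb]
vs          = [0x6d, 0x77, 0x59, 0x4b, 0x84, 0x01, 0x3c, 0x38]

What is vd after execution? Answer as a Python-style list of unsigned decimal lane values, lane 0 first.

vd = [32, 168, 71, 6, 131, 170, 72, 219]

256-bit reg / 32-bit elem → 8 lanes
p0[j] = (39+j < 40); true for j=0..0 → 1 lanes set
  i=0: and(0x22,0x6d) → 32
  i=1: tail/keep → 168
  i=2: tail/keep → 71
  i=3: tail/keep → 6
  i=4: tail/keep → 131
  i=5: tail/keep → 170
  i=6: tail/keep → 72
  i=7: tail/keep → 219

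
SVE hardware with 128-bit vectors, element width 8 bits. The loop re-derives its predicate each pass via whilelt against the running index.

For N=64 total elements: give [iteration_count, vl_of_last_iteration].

[iterations, last_vl] = [4, 16]

register lanes = 128/8 = 16
iterations = ceil(64/16) = 4; final-pass vl = 16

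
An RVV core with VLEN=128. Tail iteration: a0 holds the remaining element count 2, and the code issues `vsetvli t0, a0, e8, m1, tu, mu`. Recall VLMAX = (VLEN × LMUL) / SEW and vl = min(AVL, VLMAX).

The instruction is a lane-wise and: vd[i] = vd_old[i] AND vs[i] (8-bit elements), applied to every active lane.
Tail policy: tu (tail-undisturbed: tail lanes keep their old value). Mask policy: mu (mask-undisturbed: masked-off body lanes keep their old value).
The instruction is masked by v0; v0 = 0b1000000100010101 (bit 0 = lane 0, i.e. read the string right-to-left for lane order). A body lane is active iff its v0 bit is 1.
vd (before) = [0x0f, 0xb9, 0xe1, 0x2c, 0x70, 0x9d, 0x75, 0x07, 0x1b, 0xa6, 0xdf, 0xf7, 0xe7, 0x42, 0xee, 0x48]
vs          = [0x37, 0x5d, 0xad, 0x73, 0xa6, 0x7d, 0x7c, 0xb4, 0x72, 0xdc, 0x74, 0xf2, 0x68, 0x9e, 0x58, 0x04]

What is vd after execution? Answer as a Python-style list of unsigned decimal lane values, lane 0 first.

vd = [7, 185, 225, 44, 112, 157, 117, 7, 27, 166, 223, 247, 231, 66, 238, 72]

lanes per group: 128·1/8 = 16
vl = min(AVL, VLMAX) = min(2, 16) = 2
lane  0: and(0x0f,0x37) ⇒ 0x07
lane  1: mask-off/keep ⇒ 0xb9
lane  2: tail/keep ⇒ 0xe1
lane  3: tail/keep ⇒ 0x2c
lane  4: tail/keep ⇒ 0x70
lane  5: tail/keep ⇒ 0x9d
lane  6: tail/keep ⇒ 0x75
lane  7: tail/keep ⇒ 0x07
lane  8: tail/keep ⇒ 0x1b
lane  9: tail/keep ⇒ 0xa6
lane 10: tail/keep ⇒ 0xdf
lane 11: tail/keep ⇒ 0xf7
lane 12: tail/keep ⇒ 0xe7
lane 13: tail/keep ⇒ 0x42
lane 14: tail/keep ⇒ 0xee
lane 15: tail/keep ⇒ 0x48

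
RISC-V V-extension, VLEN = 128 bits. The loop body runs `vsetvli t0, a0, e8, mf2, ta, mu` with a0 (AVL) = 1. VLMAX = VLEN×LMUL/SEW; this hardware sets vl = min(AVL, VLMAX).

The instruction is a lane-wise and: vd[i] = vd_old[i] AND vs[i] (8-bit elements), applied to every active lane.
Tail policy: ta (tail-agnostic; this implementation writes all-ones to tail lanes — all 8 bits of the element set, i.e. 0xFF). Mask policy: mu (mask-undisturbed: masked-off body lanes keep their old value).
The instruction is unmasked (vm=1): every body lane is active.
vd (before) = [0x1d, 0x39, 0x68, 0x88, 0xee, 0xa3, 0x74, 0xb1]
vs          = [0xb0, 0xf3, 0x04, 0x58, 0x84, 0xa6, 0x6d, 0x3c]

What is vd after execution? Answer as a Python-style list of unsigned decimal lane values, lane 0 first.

vd = [16, 255, 255, 255, 255, 255, 255, 255]

VLMAX = VLEN×LMUL/SEW = 128×1/2/8 = 8
vl = min(AVL, VLMAX) = min(1, 8) = 1
[0] and(0x1d,0xb0) = 0x10
[1] tail/ones = 0xff
[2] tail/ones = 0xff
[3] tail/ones = 0xff
[4] tail/ones = 0xff
[5] tail/ones = 0xff
[6] tail/ones = 0xff
[7] tail/ones = 0xff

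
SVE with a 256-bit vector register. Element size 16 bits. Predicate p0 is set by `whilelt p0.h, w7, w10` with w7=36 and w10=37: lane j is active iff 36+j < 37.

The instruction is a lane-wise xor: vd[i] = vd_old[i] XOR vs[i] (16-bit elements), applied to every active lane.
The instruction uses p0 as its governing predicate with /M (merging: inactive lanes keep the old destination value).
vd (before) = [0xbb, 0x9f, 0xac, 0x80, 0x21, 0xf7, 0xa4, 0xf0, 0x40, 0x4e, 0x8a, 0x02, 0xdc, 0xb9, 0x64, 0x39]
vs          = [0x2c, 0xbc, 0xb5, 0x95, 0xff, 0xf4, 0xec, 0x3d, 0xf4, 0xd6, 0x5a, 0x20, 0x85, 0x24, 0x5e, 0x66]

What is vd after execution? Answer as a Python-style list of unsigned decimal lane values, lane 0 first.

vd = [151, 159, 172, 128, 33, 247, 164, 240, 64, 78, 138, 2, 220, 185, 100, 57]

register lanes = 256/16 = 16
p0[j] = (36+j < 37); true for j=0..0 → 1 lanes set
  i=0: xor(0xbb,0x2c) → 151
  i=1: tail/keep → 159
  i=2: tail/keep → 172
  i=3: tail/keep → 128
  i=4: tail/keep → 33
  i=5: tail/keep → 247
  i=6: tail/keep → 164
  i=7: tail/keep → 240
  i=8: tail/keep → 64
  i=9: tail/keep → 78
  i=10: tail/keep → 138
  i=11: tail/keep → 2
  i=12: tail/keep → 220
  i=13: tail/keep → 185
  i=14: tail/keep → 100
  i=15: tail/keep → 57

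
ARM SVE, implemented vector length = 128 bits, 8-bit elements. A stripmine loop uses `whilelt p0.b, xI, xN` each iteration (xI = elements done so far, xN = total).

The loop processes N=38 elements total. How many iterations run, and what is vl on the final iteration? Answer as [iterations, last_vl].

128-bit reg / 8-bit elem → 16 lanes
38 elements at 16/iter → 3 passes, remainder 6 on the last

[iterations, last_vl] = [3, 6]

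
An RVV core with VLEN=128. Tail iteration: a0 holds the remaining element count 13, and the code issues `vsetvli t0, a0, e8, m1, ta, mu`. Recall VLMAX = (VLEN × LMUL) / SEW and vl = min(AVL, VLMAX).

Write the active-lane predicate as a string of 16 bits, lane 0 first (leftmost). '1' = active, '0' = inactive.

predicate = 1111111111111000

VLMAX = VLEN×LMUL/SEW = 128×1/8 = 16
vl ← min(13, 16) = 13
bits (lane 0 leftmost): 1111111111111000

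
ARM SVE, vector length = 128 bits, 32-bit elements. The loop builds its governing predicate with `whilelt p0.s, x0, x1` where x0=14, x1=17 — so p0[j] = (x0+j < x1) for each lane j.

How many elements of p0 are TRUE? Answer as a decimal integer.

lane count: 128 div 32 = 4
whilelt: lane j active iff 14+j < 17 → j < 3 → 3 active

vl = 3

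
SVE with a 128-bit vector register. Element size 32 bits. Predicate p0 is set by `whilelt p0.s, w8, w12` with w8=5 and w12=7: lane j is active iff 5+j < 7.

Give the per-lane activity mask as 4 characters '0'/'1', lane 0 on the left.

predicate = 1100

register lanes = 128/32 = 4
p0[j] = (5+j < 7); true for j=0..1 → 2 lanes set
bits (lane 0 leftmost): 1100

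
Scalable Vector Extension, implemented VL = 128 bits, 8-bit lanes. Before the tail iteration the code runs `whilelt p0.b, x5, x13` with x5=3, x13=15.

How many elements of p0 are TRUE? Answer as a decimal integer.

register lanes = 128/8 = 16
active while 3+j < 15, i.e. j ∈ [0,12) capped at 16 ⇒ 12

vl = 12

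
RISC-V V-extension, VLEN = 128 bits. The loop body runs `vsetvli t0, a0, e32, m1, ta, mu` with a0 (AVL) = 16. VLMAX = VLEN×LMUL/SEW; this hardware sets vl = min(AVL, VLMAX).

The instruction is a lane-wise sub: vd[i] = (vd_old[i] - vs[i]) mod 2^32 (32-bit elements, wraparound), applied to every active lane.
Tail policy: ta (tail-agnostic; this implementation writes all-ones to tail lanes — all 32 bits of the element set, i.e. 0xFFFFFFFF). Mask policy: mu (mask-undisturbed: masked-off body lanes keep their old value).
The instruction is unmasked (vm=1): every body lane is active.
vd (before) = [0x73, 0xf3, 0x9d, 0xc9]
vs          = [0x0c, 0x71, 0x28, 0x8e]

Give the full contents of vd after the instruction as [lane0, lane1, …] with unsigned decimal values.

VLMAX = VLEN×LMUL/SEW = 128×1/32 = 4
AVL=16 > VLMAX=4, so vl = 4
[0] sub(0x73,0x0c) = 0x67
[1] sub(0xf3,0x71) = 0x82
[2] sub(0x9d,0x28) = 0x75
[3] sub(0xc9,0x8e) = 0x3b

vd = [103, 130, 117, 59]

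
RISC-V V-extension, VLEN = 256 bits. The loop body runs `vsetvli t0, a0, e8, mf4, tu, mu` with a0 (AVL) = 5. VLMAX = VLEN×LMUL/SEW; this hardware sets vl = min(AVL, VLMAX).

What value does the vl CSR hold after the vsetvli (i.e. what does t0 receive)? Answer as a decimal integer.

lanes per group: 256·1/4/8 = 8
AVL=5 ≤ VLMAX=8, so vl = 5

vl = 5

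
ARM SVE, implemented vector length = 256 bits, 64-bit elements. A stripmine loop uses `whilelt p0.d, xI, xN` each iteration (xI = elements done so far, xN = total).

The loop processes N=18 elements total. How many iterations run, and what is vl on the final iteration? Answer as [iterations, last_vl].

register lanes = 256/64 = 4
18 elements at 4/iter → 5 passes, remainder 2 on the last

[iterations, last_vl] = [5, 2]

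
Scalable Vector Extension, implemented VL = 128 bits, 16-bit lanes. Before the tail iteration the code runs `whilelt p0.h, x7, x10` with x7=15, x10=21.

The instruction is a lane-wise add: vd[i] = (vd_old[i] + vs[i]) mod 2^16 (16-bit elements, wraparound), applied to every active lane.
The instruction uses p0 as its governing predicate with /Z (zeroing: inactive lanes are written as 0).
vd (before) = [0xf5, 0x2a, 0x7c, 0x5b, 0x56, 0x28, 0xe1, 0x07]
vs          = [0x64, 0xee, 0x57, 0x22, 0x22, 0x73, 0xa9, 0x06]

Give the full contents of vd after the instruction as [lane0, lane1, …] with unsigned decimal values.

vd = [345, 280, 211, 125, 120, 155, 0, 0]

128-bit reg / 16-bit elem → 8 lanes
p0[j] = (15+j < 21); true for j=0..5 → 6 lanes set
lane  0: add(0xf5,0x64) ⇒ 0x159
lane  1: add(0x2a,0xee) ⇒ 0x118
lane  2: add(0x7c,0x57) ⇒ 0xd3
lane  3: add(0x5b,0x22) ⇒ 0x7d
lane  4: add(0x56,0x22) ⇒ 0x78
lane  5: add(0x28,0x73) ⇒ 0x9b
lane  6: tail/zero ⇒ 0x00
lane  7: tail/zero ⇒ 0x00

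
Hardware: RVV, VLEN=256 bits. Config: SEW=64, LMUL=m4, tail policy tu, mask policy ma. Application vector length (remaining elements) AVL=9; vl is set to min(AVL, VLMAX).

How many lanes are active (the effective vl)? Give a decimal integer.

VLMAX = (256 × 4) / 64 = 16 lanes
vl = min(AVL, VLMAX) = min(9, 16) = 9

vl = 9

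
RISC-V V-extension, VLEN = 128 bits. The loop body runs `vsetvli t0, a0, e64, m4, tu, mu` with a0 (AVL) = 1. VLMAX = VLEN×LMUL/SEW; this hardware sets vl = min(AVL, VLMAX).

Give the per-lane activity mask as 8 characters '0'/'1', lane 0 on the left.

predicate = 10000000

VLMAX = (128 × 4) / 64 = 8 lanes
AVL=1 ≤ VLMAX=8, so vl = 1
bits (lane 0 leftmost): 10000000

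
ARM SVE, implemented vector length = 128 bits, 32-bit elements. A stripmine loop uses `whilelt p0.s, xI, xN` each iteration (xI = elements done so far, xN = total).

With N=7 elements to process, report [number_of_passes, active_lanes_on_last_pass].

lane count: 128 div 32 = 4
iterations = ceil(7/4) = 2; final-pass vl = 3

[iterations, last_vl] = [2, 3]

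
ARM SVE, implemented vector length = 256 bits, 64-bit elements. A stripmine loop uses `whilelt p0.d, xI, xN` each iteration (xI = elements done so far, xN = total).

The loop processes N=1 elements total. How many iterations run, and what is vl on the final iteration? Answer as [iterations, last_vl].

register lanes = 256/64 = 4
N=1: ⌈1/4⌉ = 1 iters; last vl = 1 − 0×4 = 1

[iterations, last_vl] = [1, 1]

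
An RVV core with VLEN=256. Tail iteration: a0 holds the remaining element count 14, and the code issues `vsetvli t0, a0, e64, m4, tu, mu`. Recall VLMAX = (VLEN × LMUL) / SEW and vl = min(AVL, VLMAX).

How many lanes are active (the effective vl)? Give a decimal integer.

VLMAX = (256 × 4) / 64 = 16 lanes
vl = min(AVL, VLMAX) = min(14, 16) = 14

vl = 14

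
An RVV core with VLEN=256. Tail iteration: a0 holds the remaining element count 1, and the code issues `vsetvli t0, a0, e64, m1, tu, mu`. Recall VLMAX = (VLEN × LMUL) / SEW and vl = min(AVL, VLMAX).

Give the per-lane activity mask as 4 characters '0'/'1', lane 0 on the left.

VLMAX = (256 × 1) / 64 = 4 lanes
AVL=1 ≤ VLMAX=4, so vl = 1
bits (lane 0 leftmost): 1000

predicate = 1000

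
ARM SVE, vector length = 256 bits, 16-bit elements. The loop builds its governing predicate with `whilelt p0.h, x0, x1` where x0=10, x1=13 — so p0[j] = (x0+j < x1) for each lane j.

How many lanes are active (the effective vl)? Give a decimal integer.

vl = 3

256-bit reg / 16-bit elem → 16 lanes
whilelt: lane j active iff 10+j < 13 → j < 3 → 3 active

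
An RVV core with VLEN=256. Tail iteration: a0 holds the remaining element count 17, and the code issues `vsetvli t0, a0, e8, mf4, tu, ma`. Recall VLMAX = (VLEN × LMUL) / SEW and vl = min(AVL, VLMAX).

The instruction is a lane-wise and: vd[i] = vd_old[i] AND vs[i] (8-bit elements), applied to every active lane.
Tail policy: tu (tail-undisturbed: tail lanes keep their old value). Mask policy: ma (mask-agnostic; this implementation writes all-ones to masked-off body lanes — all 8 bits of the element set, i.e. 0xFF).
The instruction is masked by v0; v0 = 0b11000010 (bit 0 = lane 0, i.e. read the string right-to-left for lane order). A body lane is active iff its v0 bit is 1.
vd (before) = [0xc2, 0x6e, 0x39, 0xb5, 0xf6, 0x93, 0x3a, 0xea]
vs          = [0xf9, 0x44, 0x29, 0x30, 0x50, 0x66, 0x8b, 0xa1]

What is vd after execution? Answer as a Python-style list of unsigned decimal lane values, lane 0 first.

VLMAX = VLEN×LMUL/SEW = 256×1/4/8 = 8
vl = min(AVL, VLMAX) = min(17, 8) = 8
vd[0] mask-off/ones -> 0xff
vd[1] and(0x6e,0x44) -> 0x44
vd[2] mask-off/ones -> 0xff
vd[3] mask-off/ones -> 0xff
vd[4] mask-off/ones -> 0xff
vd[5] mask-off/ones -> 0xff
vd[6] and(0x3a,0x8b) -> 0x0a
vd[7] and(0xea,0xa1) -> 0xa0

vd = [255, 68, 255, 255, 255, 255, 10, 160]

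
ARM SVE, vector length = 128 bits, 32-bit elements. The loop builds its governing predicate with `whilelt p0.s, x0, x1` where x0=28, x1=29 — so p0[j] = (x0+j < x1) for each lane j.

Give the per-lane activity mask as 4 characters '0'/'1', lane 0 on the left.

128-bit reg / 32-bit elem → 4 lanes
active while 28+j < 29, i.e. j ∈ [0,1) capped at 4 ⇒ 1
bits (lane 0 leftmost): 1000

predicate = 1000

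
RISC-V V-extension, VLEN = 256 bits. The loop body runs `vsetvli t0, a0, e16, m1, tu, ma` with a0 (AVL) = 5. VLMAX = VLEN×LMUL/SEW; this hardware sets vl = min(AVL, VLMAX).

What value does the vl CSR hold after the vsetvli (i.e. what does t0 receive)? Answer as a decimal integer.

VLMAX = (256 × 1) / 16 = 16 lanes
vl = min(AVL, VLMAX) = min(5, 16) = 5

vl = 5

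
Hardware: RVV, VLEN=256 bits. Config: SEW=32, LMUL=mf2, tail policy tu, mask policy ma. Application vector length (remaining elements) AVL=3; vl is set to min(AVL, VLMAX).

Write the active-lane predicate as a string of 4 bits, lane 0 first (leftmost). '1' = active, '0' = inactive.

predicate = 1110

VLMAX = VLEN×LMUL/SEW = 256×1/2/32 = 4
vl ← min(3, 4) = 3
bits (lane 0 leftmost): 1110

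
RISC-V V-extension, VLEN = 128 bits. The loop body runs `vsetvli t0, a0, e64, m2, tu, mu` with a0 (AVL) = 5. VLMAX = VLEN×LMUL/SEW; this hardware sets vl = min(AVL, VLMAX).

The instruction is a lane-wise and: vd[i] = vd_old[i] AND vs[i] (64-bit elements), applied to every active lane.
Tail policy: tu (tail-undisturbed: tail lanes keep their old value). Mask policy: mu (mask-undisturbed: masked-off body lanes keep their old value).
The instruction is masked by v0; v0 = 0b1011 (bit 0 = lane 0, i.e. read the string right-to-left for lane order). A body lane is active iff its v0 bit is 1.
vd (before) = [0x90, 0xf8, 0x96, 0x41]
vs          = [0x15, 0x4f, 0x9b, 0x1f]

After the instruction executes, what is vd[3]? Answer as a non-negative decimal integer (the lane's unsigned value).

vd[3] = 1

VLMAX = (128 × 2) / 64 = 4 lanes
vl ← min(5, 4) = 4
vd[0] and(0x90,0x15) -> 0x10
vd[1] and(0xf8,0x4f) -> 0x48
vd[2] mask-off/keep -> 0x96
vd[3] and(0x41,0x1f) -> 0x01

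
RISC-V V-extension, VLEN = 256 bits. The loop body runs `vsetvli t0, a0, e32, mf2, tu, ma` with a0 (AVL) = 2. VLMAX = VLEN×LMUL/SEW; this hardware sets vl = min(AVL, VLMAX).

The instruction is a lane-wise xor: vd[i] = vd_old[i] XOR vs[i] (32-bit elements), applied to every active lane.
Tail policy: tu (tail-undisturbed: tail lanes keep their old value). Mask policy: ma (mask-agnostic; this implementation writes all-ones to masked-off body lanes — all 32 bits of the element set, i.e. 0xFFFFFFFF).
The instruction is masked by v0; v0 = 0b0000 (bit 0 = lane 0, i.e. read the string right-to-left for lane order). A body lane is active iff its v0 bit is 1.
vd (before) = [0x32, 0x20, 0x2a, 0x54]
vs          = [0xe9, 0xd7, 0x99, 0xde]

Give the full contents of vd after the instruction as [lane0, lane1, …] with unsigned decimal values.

lanes per group: 256·1/2/32 = 4
vl ← min(2, 4) = 2
[0] mask-off/ones = 0xffffffff
[1] mask-off/ones = 0xffffffff
[2] tail/keep = 0x2a
[3] tail/keep = 0x54

vd = [4294967295, 4294967295, 42, 84]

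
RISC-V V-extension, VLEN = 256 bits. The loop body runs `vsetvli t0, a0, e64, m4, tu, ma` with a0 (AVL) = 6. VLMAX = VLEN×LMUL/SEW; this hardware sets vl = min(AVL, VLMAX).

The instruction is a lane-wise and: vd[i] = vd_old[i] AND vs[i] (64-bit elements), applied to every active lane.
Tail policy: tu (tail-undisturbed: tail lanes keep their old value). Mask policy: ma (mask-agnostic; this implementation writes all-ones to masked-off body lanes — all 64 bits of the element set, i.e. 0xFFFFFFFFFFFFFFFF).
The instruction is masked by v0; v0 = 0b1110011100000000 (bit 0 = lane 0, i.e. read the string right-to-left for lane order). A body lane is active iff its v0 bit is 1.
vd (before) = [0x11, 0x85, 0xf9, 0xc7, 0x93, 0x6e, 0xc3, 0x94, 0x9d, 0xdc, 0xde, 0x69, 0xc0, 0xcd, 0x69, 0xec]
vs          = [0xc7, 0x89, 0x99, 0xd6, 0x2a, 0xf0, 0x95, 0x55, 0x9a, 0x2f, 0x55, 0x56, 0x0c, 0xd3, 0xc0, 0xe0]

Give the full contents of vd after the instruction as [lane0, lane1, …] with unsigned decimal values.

VLMAX = (256 × 4) / 64 = 16 lanes
vl ← min(6, 16) = 6
vd[0] mask-off/ones -> 0xffffffffffffffff
vd[1] mask-off/ones -> 0xffffffffffffffff
vd[2] mask-off/ones -> 0xffffffffffffffff
vd[3] mask-off/ones -> 0xffffffffffffffff
vd[4] mask-off/ones -> 0xffffffffffffffff
vd[5] mask-off/ones -> 0xffffffffffffffff
vd[6] tail/keep -> 0xc3
vd[7] tail/keep -> 0x94
vd[8] tail/keep -> 0x9d
vd[9] tail/keep -> 0xdc
vd[10] tail/keep -> 0xde
vd[11] tail/keep -> 0x69
vd[12] tail/keep -> 0xc0
vd[13] tail/keep -> 0xcd
vd[14] tail/keep -> 0x69
vd[15] tail/keep -> 0xec

vd = [18446744073709551615, 18446744073709551615, 18446744073709551615, 18446744073709551615, 18446744073709551615, 18446744073709551615, 195, 148, 157, 220, 222, 105, 192, 205, 105, 236]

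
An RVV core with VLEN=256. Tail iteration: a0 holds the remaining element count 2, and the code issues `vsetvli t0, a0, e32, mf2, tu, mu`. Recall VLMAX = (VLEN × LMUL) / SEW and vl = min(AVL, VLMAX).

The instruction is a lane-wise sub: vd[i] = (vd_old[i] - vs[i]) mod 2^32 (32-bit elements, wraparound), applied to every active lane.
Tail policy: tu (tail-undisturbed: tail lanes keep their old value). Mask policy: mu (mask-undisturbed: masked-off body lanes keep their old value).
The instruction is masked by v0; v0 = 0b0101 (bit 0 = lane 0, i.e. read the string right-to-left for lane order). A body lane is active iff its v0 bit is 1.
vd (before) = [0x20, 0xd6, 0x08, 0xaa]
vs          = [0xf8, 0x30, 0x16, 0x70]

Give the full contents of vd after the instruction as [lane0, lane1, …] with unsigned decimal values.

VLMAX = VLEN×LMUL/SEW = 256×1/2/32 = 4
vl = min(AVL, VLMAX) = min(2, 4) = 2
[0] sub(0x20,0xf8) = 0xffffff28
[1] mask-off/keep = 0xd6
[2] tail/keep = 0x08
[3] tail/keep = 0xaa

vd = [4294967080, 214, 8, 170]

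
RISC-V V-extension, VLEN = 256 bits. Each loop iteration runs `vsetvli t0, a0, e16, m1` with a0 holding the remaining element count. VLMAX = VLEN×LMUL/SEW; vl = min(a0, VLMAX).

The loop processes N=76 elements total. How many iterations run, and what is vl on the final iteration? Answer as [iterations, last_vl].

[iterations, last_vl] = [5, 12]

VLMAX = (256 × 1) / 16 = 16 lanes
76 elements at 16/iter → 5 passes, remainder 12 on the last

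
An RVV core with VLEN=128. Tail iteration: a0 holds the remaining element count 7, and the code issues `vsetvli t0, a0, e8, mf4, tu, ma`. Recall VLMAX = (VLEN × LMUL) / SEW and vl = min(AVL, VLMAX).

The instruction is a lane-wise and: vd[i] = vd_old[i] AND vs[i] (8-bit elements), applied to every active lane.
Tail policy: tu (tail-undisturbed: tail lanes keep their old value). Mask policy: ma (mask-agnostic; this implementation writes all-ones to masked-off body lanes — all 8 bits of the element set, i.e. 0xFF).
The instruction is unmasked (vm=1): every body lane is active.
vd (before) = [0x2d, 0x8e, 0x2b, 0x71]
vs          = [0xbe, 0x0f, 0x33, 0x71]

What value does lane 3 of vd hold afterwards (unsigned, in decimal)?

VLMAX = (128 × 1/4) / 8 = 4 lanes
vl ← min(7, 4) = 4
lane  0: and(0x2d,0xbe) ⇒ 0x2c
lane  1: and(0x8e,0x0f) ⇒ 0x0e
lane  2: and(0x2b,0x33) ⇒ 0x23
lane  3: and(0x71,0x71) ⇒ 0x71

vd[3] = 113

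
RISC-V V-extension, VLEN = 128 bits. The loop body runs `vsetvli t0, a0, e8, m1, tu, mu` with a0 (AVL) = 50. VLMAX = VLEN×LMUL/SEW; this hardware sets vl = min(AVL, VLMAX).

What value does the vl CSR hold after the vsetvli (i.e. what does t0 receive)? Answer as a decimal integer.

VLMAX = VLEN×LMUL/SEW = 128×1/8 = 16
AVL=50 > VLMAX=16, so vl = 16

vl = 16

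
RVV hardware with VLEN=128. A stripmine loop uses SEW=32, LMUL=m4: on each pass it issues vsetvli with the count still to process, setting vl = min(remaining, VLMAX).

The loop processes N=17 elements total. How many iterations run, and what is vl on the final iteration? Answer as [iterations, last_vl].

[iterations, last_vl] = [2, 1]

VLMAX = (128 × 4) / 32 = 16 lanes
N=17: ⌈17/16⌉ = 2 iters; last vl = 17 − 1×16 = 1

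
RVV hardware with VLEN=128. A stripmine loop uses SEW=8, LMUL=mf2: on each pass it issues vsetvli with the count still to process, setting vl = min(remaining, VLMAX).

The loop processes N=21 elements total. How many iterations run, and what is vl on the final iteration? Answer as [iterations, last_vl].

VLMAX = VLEN×LMUL/SEW = 128×1/2/8 = 8
21 elements at 8/iter → 3 passes, remainder 5 on the last

[iterations, last_vl] = [3, 5]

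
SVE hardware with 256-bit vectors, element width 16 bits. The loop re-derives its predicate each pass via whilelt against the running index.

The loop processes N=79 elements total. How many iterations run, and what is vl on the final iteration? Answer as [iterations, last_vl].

lane count: 256 div 16 = 16
N=79: ⌈79/16⌉ = 5 iters; last vl = 79 − 4×16 = 15

[iterations, last_vl] = [5, 15]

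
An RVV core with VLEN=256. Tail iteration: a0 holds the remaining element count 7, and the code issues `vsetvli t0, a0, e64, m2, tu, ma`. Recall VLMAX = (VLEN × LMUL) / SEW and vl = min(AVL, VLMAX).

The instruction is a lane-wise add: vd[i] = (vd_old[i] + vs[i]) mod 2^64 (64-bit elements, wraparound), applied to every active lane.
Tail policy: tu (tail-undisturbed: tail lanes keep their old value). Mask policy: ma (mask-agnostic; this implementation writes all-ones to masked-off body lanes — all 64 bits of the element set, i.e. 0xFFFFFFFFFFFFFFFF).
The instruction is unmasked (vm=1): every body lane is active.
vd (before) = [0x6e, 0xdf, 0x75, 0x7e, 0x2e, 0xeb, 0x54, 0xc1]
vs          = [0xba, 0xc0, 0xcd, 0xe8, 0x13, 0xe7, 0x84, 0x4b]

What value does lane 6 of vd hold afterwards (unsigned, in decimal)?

VLMAX = VLEN×LMUL/SEW = 256×2/64 = 8
vl ← min(7, 8) = 7
  i=0: add(0x6e,0xba) → 296
  i=1: add(0xdf,0xc0) → 415
  i=2: add(0x75,0xcd) → 322
  i=3: add(0x7e,0xe8) → 358
  i=4: add(0x2e,0x13) → 65
  i=5: add(0xeb,0xe7) → 466
  i=6: add(0x54,0x84) → 216
  i=7: tail/keep → 193

vd[6] = 216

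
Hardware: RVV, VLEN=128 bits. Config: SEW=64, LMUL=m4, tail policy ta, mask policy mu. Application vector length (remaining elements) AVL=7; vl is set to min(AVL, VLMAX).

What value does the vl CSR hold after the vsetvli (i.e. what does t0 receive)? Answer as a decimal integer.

lanes per group: 128·4/64 = 8
AVL=7 ≤ VLMAX=8, so vl = 7

vl = 7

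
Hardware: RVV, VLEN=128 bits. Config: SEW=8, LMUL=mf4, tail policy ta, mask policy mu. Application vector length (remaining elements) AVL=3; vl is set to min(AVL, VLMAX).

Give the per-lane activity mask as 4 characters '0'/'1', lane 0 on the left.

predicate = 1110

VLMAX = (128 × 1/4) / 8 = 4 lanes
vl ← min(3, 4) = 3
bits (lane 0 leftmost): 1110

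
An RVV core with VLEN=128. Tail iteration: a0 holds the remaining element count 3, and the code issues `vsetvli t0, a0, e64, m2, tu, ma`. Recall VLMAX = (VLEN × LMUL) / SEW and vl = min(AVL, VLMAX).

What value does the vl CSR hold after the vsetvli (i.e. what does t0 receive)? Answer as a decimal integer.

vl = 3

VLMAX = VLEN×LMUL/SEW = 128×2/64 = 4
vl = min(AVL, VLMAX) = min(3, 4) = 3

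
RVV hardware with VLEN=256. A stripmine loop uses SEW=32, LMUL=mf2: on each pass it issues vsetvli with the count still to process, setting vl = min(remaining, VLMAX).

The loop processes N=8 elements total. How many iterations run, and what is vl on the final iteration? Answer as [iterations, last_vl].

VLMAX = VLEN×LMUL/SEW = 256×1/2/32 = 4
8 elements at 4/iter → 2 passes, remainder 4 on the last

[iterations, last_vl] = [2, 4]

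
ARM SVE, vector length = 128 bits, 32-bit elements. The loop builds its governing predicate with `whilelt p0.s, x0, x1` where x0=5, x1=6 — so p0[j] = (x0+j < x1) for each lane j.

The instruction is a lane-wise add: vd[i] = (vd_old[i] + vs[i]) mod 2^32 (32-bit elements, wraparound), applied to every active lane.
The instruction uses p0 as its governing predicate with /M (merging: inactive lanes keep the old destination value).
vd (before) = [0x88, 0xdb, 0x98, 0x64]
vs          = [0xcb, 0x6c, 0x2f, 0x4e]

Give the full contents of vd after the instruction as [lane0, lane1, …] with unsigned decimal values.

vd = [339, 219, 152, 100]

lane count: 128 div 32 = 4
p0[j] = (5+j < 6); true for j=0..0 → 1 lanes set
lane  0: add(0x88,0xcb) ⇒ 0x153
lane  1: tail/keep ⇒ 0xdb
lane  2: tail/keep ⇒ 0x98
lane  3: tail/keep ⇒ 0x64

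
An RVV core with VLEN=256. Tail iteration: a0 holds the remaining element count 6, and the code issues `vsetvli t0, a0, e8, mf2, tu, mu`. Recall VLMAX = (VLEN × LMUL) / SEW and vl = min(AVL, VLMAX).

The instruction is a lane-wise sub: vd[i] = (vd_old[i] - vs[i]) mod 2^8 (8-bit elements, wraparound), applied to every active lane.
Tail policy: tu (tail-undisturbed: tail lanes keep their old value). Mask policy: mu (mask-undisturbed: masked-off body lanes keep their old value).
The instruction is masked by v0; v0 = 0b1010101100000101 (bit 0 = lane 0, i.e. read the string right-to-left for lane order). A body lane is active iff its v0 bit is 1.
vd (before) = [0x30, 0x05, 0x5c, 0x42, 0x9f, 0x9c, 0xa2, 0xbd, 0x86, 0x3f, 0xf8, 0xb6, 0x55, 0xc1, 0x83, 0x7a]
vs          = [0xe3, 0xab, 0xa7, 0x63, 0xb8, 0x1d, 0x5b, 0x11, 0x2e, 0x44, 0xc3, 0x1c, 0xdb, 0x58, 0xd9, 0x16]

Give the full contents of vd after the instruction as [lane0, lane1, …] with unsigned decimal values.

lanes per group: 256·1/2/8 = 16
vl ← min(6, 16) = 6
vd[0] sub(0x30,0xe3) -> 0x4d
vd[1] mask-off/keep -> 0x05
vd[2] sub(0x5c,0xa7) -> 0xb5
vd[3] mask-off/keep -> 0x42
vd[4] mask-off/keep -> 0x9f
vd[5] mask-off/keep -> 0x9c
vd[6] tail/keep -> 0xa2
vd[7] tail/keep -> 0xbd
vd[8] tail/keep -> 0x86
vd[9] tail/keep -> 0x3f
vd[10] tail/keep -> 0xf8
vd[11] tail/keep -> 0xb6
vd[12] tail/keep -> 0x55
vd[13] tail/keep -> 0xc1
vd[14] tail/keep -> 0x83
vd[15] tail/keep -> 0x7a

vd = [77, 5, 181, 66, 159, 156, 162, 189, 134, 63, 248, 182, 85, 193, 131, 122]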